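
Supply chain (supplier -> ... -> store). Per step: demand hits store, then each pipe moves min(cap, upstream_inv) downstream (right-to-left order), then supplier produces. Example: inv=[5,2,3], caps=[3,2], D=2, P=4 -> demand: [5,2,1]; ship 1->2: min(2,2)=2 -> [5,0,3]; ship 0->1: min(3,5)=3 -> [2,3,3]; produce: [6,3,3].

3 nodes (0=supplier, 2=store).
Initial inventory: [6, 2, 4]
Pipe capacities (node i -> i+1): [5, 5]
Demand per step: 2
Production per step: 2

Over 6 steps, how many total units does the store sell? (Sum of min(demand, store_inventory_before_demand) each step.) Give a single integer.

Step 1: sold=2 (running total=2) -> [3 5 4]
Step 2: sold=2 (running total=4) -> [2 3 7]
Step 3: sold=2 (running total=6) -> [2 2 8]
Step 4: sold=2 (running total=8) -> [2 2 8]
Step 5: sold=2 (running total=10) -> [2 2 8]
Step 6: sold=2 (running total=12) -> [2 2 8]

Answer: 12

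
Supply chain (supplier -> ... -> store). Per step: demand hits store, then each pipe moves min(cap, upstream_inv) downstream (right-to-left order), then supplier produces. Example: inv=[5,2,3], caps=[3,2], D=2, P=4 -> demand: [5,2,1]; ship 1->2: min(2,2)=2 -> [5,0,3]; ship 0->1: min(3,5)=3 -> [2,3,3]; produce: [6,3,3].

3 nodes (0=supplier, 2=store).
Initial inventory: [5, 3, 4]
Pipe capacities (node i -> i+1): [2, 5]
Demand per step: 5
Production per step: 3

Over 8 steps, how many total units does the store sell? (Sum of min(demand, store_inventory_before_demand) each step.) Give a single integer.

Answer: 19

Derivation:
Step 1: sold=4 (running total=4) -> [6 2 3]
Step 2: sold=3 (running total=7) -> [7 2 2]
Step 3: sold=2 (running total=9) -> [8 2 2]
Step 4: sold=2 (running total=11) -> [9 2 2]
Step 5: sold=2 (running total=13) -> [10 2 2]
Step 6: sold=2 (running total=15) -> [11 2 2]
Step 7: sold=2 (running total=17) -> [12 2 2]
Step 8: sold=2 (running total=19) -> [13 2 2]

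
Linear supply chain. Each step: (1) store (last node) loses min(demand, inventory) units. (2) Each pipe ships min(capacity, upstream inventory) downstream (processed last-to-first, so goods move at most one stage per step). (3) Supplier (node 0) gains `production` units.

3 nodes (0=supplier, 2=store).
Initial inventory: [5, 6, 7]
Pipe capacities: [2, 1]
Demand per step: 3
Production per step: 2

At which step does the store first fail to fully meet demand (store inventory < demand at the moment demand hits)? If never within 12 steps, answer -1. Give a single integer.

Step 1: demand=3,sold=3 ship[1->2]=1 ship[0->1]=2 prod=2 -> [5 7 5]
Step 2: demand=3,sold=3 ship[1->2]=1 ship[0->1]=2 prod=2 -> [5 8 3]
Step 3: demand=3,sold=3 ship[1->2]=1 ship[0->1]=2 prod=2 -> [5 9 1]
Step 4: demand=3,sold=1 ship[1->2]=1 ship[0->1]=2 prod=2 -> [5 10 1]
Step 5: demand=3,sold=1 ship[1->2]=1 ship[0->1]=2 prod=2 -> [5 11 1]
Step 6: demand=3,sold=1 ship[1->2]=1 ship[0->1]=2 prod=2 -> [5 12 1]
Step 7: demand=3,sold=1 ship[1->2]=1 ship[0->1]=2 prod=2 -> [5 13 1]
Step 8: demand=3,sold=1 ship[1->2]=1 ship[0->1]=2 prod=2 -> [5 14 1]
Step 9: demand=3,sold=1 ship[1->2]=1 ship[0->1]=2 prod=2 -> [5 15 1]
Step 10: demand=3,sold=1 ship[1->2]=1 ship[0->1]=2 prod=2 -> [5 16 1]
Step 11: demand=3,sold=1 ship[1->2]=1 ship[0->1]=2 prod=2 -> [5 17 1]
Step 12: demand=3,sold=1 ship[1->2]=1 ship[0->1]=2 prod=2 -> [5 18 1]
First stockout at step 4

4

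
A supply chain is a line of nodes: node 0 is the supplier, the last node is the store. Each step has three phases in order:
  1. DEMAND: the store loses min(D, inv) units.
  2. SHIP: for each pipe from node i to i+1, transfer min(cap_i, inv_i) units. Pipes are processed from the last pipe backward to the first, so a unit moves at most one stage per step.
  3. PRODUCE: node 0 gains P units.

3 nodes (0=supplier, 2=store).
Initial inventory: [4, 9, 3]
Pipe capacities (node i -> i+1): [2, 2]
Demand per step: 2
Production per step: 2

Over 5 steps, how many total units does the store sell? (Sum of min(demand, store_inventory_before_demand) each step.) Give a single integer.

Step 1: sold=2 (running total=2) -> [4 9 3]
Step 2: sold=2 (running total=4) -> [4 9 3]
Step 3: sold=2 (running total=6) -> [4 9 3]
Step 4: sold=2 (running total=8) -> [4 9 3]
Step 5: sold=2 (running total=10) -> [4 9 3]

Answer: 10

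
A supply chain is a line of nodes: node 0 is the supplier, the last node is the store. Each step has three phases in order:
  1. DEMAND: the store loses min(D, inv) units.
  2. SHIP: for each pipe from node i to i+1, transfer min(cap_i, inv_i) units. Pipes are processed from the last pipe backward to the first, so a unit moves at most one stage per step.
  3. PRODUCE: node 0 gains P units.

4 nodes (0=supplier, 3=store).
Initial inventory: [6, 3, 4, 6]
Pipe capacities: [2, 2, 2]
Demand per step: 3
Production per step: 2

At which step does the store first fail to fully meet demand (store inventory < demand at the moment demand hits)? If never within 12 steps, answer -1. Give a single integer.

Step 1: demand=3,sold=3 ship[2->3]=2 ship[1->2]=2 ship[0->1]=2 prod=2 -> [6 3 4 5]
Step 2: demand=3,sold=3 ship[2->3]=2 ship[1->2]=2 ship[0->1]=2 prod=2 -> [6 3 4 4]
Step 3: demand=3,sold=3 ship[2->3]=2 ship[1->2]=2 ship[0->1]=2 prod=2 -> [6 3 4 3]
Step 4: demand=3,sold=3 ship[2->3]=2 ship[1->2]=2 ship[0->1]=2 prod=2 -> [6 3 4 2]
Step 5: demand=3,sold=2 ship[2->3]=2 ship[1->2]=2 ship[0->1]=2 prod=2 -> [6 3 4 2]
Step 6: demand=3,sold=2 ship[2->3]=2 ship[1->2]=2 ship[0->1]=2 prod=2 -> [6 3 4 2]
Step 7: demand=3,sold=2 ship[2->3]=2 ship[1->2]=2 ship[0->1]=2 prod=2 -> [6 3 4 2]
Step 8: demand=3,sold=2 ship[2->3]=2 ship[1->2]=2 ship[0->1]=2 prod=2 -> [6 3 4 2]
Step 9: demand=3,sold=2 ship[2->3]=2 ship[1->2]=2 ship[0->1]=2 prod=2 -> [6 3 4 2]
Step 10: demand=3,sold=2 ship[2->3]=2 ship[1->2]=2 ship[0->1]=2 prod=2 -> [6 3 4 2]
Step 11: demand=3,sold=2 ship[2->3]=2 ship[1->2]=2 ship[0->1]=2 prod=2 -> [6 3 4 2]
Step 12: demand=3,sold=2 ship[2->3]=2 ship[1->2]=2 ship[0->1]=2 prod=2 -> [6 3 4 2]
First stockout at step 5

5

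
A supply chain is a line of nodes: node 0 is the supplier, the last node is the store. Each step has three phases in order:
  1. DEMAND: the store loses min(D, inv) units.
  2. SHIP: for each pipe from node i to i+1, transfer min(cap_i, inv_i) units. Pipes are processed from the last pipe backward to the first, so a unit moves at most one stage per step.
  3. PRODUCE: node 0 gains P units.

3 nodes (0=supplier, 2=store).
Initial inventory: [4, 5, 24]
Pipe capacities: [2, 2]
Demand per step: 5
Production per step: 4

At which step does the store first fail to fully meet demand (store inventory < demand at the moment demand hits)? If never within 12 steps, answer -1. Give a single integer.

Step 1: demand=5,sold=5 ship[1->2]=2 ship[0->1]=2 prod=4 -> [6 5 21]
Step 2: demand=5,sold=5 ship[1->2]=2 ship[0->1]=2 prod=4 -> [8 5 18]
Step 3: demand=5,sold=5 ship[1->2]=2 ship[0->1]=2 prod=4 -> [10 5 15]
Step 4: demand=5,sold=5 ship[1->2]=2 ship[0->1]=2 prod=4 -> [12 5 12]
Step 5: demand=5,sold=5 ship[1->2]=2 ship[0->1]=2 prod=4 -> [14 5 9]
Step 6: demand=5,sold=5 ship[1->2]=2 ship[0->1]=2 prod=4 -> [16 5 6]
Step 7: demand=5,sold=5 ship[1->2]=2 ship[0->1]=2 prod=4 -> [18 5 3]
Step 8: demand=5,sold=3 ship[1->2]=2 ship[0->1]=2 prod=4 -> [20 5 2]
Step 9: demand=5,sold=2 ship[1->2]=2 ship[0->1]=2 prod=4 -> [22 5 2]
Step 10: demand=5,sold=2 ship[1->2]=2 ship[0->1]=2 prod=4 -> [24 5 2]
Step 11: demand=5,sold=2 ship[1->2]=2 ship[0->1]=2 prod=4 -> [26 5 2]
Step 12: demand=5,sold=2 ship[1->2]=2 ship[0->1]=2 prod=4 -> [28 5 2]
First stockout at step 8

8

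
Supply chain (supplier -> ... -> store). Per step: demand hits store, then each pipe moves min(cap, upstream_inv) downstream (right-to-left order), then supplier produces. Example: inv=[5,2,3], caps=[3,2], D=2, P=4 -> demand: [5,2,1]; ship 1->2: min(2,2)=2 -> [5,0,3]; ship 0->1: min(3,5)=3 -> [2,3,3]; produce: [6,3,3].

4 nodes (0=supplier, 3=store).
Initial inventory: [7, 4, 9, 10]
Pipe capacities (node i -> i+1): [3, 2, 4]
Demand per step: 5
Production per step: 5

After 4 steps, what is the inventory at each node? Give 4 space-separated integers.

Step 1: demand=5,sold=5 ship[2->3]=4 ship[1->2]=2 ship[0->1]=3 prod=5 -> inv=[9 5 7 9]
Step 2: demand=5,sold=5 ship[2->3]=4 ship[1->2]=2 ship[0->1]=3 prod=5 -> inv=[11 6 5 8]
Step 3: demand=5,sold=5 ship[2->3]=4 ship[1->2]=2 ship[0->1]=3 prod=5 -> inv=[13 7 3 7]
Step 4: demand=5,sold=5 ship[2->3]=3 ship[1->2]=2 ship[0->1]=3 prod=5 -> inv=[15 8 2 5]

15 8 2 5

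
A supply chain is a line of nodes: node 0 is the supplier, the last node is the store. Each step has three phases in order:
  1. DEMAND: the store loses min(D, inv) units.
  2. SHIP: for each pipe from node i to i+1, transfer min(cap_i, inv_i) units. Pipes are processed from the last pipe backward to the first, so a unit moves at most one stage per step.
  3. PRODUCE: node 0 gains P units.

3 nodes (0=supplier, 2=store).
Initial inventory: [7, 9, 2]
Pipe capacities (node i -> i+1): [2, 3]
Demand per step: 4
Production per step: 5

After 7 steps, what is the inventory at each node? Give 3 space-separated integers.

Step 1: demand=4,sold=2 ship[1->2]=3 ship[0->1]=2 prod=5 -> inv=[10 8 3]
Step 2: demand=4,sold=3 ship[1->2]=3 ship[0->1]=2 prod=5 -> inv=[13 7 3]
Step 3: demand=4,sold=3 ship[1->2]=3 ship[0->1]=2 prod=5 -> inv=[16 6 3]
Step 4: demand=4,sold=3 ship[1->2]=3 ship[0->1]=2 prod=5 -> inv=[19 5 3]
Step 5: demand=4,sold=3 ship[1->2]=3 ship[0->1]=2 prod=5 -> inv=[22 4 3]
Step 6: demand=4,sold=3 ship[1->2]=3 ship[0->1]=2 prod=5 -> inv=[25 3 3]
Step 7: demand=4,sold=3 ship[1->2]=3 ship[0->1]=2 prod=5 -> inv=[28 2 3]

28 2 3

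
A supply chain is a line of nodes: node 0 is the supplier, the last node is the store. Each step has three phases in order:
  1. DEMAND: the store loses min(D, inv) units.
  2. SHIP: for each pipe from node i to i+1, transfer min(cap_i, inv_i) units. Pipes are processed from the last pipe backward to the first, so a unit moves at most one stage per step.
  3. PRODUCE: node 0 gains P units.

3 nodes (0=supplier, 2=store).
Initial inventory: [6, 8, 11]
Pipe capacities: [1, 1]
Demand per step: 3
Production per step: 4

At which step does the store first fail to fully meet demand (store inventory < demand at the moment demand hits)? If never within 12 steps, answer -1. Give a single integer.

Step 1: demand=3,sold=3 ship[1->2]=1 ship[0->1]=1 prod=4 -> [9 8 9]
Step 2: demand=3,sold=3 ship[1->2]=1 ship[0->1]=1 prod=4 -> [12 8 7]
Step 3: demand=3,sold=3 ship[1->2]=1 ship[0->1]=1 prod=4 -> [15 8 5]
Step 4: demand=3,sold=3 ship[1->2]=1 ship[0->1]=1 prod=4 -> [18 8 3]
Step 5: demand=3,sold=3 ship[1->2]=1 ship[0->1]=1 prod=4 -> [21 8 1]
Step 6: demand=3,sold=1 ship[1->2]=1 ship[0->1]=1 prod=4 -> [24 8 1]
Step 7: demand=3,sold=1 ship[1->2]=1 ship[0->1]=1 prod=4 -> [27 8 1]
Step 8: demand=3,sold=1 ship[1->2]=1 ship[0->1]=1 prod=4 -> [30 8 1]
Step 9: demand=3,sold=1 ship[1->2]=1 ship[0->1]=1 prod=4 -> [33 8 1]
Step 10: demand=3,sold=1 ship[1->2]=1 ship[0->1]=1 prod=4 -> [36 8 1]
Step 11: demand=3,sold=1 ship[1->2]=1 ship[0->1]=1 prod=4 -> [39 8 1]
Step 12: demand=3,sold=1 ship[1->2]=1 ship[0->1]=1 prod=4 -> [42 8 1]
First stockout at step 6

6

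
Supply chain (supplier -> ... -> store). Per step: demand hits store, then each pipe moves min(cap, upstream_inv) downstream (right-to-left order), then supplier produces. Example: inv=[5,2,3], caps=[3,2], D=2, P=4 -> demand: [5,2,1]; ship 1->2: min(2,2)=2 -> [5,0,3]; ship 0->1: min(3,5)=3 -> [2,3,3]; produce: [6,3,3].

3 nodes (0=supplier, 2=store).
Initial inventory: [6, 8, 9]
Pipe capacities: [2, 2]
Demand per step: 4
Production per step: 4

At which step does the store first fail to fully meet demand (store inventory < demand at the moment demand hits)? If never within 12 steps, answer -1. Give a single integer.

Step 1: demand=4,sold=4 ship[1->2]=2 ship[0->1]=2 prod=4 -> [8 8 7]
Step 2: demand=4,sold=4 ship[1->2]=2 ship[0->1]=2 prod=4 -> [10 8 5]
Step 3: demand=4,sold=4 ship[1->2]=2 ship[0->1]=2 prod=4 -> [12 8 3]
Step 4: demand=4,sold=3 ship[1->2]=2 ship[0->1]=2 prod=4 -> [14 8 2]
Step 5: demand=4,sold=2 ship[1->2]=2 ship[0->1]=2 prod=4 -> [16 8 2]
Step 6: demand=4,sold=2 ship[1->2]=2 ship[0->1]=2 prod=4 -> [18 8 2]
Step 7: demand=4,sold=2 ship[1->2]=2 ship[0->1]=2 prod=4 -> [20 8 2]
Step 8: demand=4,sold=2 ship[1->2]=2 ship[0->1]=2 prod=4 -> [22 8 2]
Step 9: demand=4,sold=2 ship[1->2]=2 ship[0->1]=2 prod=4 -> [24 8 2]
Step 10: demand=4,sold=2 ship[1->2]=2 ship[0->1]=2 prod=4 -> [26 8 2]
Step 11: demand=4,sold=2 ship[1->2]=2 ship[0->1]=2 prod=4 -> [28 8 2]
Step 12: demand=4,sold=2 ship[1->2]=2 ship[0->1]=2 prod=4 -> [30 8 2]
First stockout at step 4

4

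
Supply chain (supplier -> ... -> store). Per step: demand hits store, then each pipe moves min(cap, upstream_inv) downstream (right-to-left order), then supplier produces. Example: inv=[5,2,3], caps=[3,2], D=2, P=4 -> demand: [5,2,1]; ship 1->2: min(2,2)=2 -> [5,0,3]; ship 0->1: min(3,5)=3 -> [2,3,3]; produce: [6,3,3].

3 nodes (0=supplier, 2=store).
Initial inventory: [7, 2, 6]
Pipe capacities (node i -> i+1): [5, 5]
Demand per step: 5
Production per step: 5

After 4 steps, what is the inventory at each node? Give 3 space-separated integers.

Step 1: demand=5,sold=5 ship[1->2]=2 ship[0->1]=5 prod=5 -> inv=[7 5 3]
Step 2: demand=5,sold=3 ship[1->2]=5 ship[0->1]=5 prod=5 -> inv=[7 5 5]
Step 3: demand=5,sold=5 ship[1->2]=5 ship[0->1]=5 prod=5 -> inv=[7 5 5]
Step 4: demand=5,sold=5 ship[1->2]=5 ship[0->1]=5 prod=5 -> inv=[7 5 5]

7 5 5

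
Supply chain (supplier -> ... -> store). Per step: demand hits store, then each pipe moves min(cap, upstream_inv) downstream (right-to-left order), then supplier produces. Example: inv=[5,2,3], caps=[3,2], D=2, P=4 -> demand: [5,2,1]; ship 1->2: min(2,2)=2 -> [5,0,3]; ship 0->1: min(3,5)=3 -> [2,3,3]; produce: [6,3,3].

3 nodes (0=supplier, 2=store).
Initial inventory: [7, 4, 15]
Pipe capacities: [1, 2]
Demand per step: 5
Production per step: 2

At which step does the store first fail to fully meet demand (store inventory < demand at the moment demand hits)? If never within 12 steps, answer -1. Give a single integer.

Step 1: demand=5,sold=5 ship[1->2]=2 ship[0->1]=1 prod=2 -> [8 3 12]
Step 2: demand=5,sold=5 ship[1->2]=2 ship[0->1]=1 prod=2 -> [9 2 9]
Step 3: demand=5,sold=5 ship[1->2]=2 ship[0->1]=1 prod=2 -> [10 1 6]
Step 4: demand=5,sold=5 ship[1->2]=1 ship[0->1]=1 prod=2 -> [11 1 2]
Step 5: demand=5,sold=2 ship[1->2]=1 ship[0->1]=1 prod=2 -> [12 1 1]
Step 6: demand=5,sold=1 ship[1->2]=1 ship[0->1]=1 prod=2 -> [13 1 1]
Step 7: demand=5,sold=1 ship[1->2]=1 ship[0->1]=1 prod=2 -> [14 1 1]
Step 8: demand=5,sold=1 ship[1->2]=1 ship[0->1]=1 prod=2 -> [15 1 1]
Step 9: demand=5,sold=1 ship[1->2]=1 ship[0->1]=1 prod=2 -> [16 1 1]
Step 10: demand=5,sold=1 ship[1->2]=1 ship[0->1]=1 prod=2 -> [17 1 1]
Step 11: demand=5,sold=1 ship[1->2]=1 ship[0->1]=1 prod=2 -> [18 1 1]
Step 12: demand=5,sold=1 ship[1->2]=1 ship[0->1]=1 prod=2 -> [19 1 1]
First stockout at step 5

5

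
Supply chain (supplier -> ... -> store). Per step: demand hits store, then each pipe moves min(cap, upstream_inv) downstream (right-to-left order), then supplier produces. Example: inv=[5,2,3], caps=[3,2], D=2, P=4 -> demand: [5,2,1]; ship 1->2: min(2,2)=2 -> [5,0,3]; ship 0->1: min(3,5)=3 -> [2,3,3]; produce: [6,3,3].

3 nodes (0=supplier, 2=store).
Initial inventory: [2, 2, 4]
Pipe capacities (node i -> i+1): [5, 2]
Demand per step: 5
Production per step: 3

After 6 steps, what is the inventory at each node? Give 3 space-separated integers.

Step 1: demand=5,sold=4 ship[1->2]=2 ship[0->1]=2 prod=3 -> inv=[3 2 2]
Step 2: demand=5,sold=2 ship[1->2]=2 ship[0->1]=3 prod=3 -> inv=[3 3 2]
Step 3: demand=5,sold=2 ship[1->2]=2 ship[0->1]=3 prod=3 -> inv=[3 4 2]
Step 4: demand=5,sold=2 ship[1->2]=2 ship[0->1]=3 prod=3 -> inv=[3 5 2]
Step 5: demand=5,sold=2 ship[1->2]=2 ship[0->1]=3 prod=3 -> inv=[3 6 2]
Step 6: demand=5,sold=2 ship[1->2]=2 ship[0->1]=3 prod=3 -> inv=[3 7 2]

3 7 2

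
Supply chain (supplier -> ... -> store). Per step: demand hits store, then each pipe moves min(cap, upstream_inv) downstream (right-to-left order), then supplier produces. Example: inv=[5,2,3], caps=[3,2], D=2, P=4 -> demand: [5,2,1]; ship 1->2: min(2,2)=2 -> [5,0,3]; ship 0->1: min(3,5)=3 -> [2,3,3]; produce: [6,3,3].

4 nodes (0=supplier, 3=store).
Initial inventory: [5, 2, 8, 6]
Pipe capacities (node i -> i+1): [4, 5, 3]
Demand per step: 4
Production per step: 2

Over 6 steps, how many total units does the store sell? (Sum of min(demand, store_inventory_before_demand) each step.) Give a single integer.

Answer: 21

Derivation:
Step 1: sold=4 (running total=4) -> [3 4 7 5]
Step 2: sold=4 (running total=8) -> [2 3 8 4]
Step 3: sold=4 (running total=12) -> [2 2 8 3]
Step 4: sold=3 (running total=15) -> [2 2 7 3]
Step 5: sold=3 (running total=18) -> [2 2 6 3]
Step 6: sold=3 (running total=21) -> [2 2 5 3]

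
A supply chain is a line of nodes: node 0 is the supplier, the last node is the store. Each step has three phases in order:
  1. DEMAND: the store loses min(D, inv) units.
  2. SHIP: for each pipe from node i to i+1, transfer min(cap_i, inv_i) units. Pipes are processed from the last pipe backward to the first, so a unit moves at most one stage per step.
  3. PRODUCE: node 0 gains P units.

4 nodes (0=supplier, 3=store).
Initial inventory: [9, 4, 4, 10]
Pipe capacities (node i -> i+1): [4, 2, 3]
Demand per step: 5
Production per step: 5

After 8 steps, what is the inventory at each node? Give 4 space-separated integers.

Step 1: demand=5,sold=5 ship[2->3]=3 ship[1->2]=2 ship[0->1]=4 prod=5 -> inv=[10 6 3 8]
Step 2: demand=5,sold=5 ship[2->3]=3 ship[1->2]=2 ship[0->1]=4 prod=5 -> inv=[11 8 2 6]
Step 3: demand=5,sold=5 ship[2->3]=2 ship[1->2]=2 ship[0->1]=4 prod=5 -> inv=[12 10 2 3]
Step 4: demand=5,sold=3 ship[2->3]=2 ship[1->2]=2 ship[0->1]=4 prod=5 -> inv=[13 12 2 2]
Step 5: demand=5,sold=2 ship[2->3]=2 ship[1->2]=2 ship[0->1]=4 prod=5 -> inv=[14 14 2 2]
Step 6: demand=5,sold=2 ship[2->3]=2 ship[1->2]=2 ship[0->1]=4 prod=5 -> inv=[15 16 2 2]
Step 7: demand=5,sold=2 ship[2->3]=2 ship[1->2]=2 ship[0->1]=4 prod=5 -> inv=[16 18 2 2]
Step 8: demand=5,sold=2 ship[2->3]=2 ship[1->2]=2 ship[0->1]=4 prod=5 -> inv=[17 20 2 2]

17 20 2 2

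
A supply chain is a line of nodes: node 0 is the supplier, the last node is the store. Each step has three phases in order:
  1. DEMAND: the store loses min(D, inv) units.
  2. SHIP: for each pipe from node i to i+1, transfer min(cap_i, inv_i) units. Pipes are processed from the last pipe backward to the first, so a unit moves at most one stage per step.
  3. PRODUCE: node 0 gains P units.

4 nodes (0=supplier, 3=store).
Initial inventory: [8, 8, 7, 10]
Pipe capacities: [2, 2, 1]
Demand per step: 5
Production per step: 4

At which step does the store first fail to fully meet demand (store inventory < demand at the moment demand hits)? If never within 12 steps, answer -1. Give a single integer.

Step 1: demand=5,sold=5 ship[2->3]=1 ship[1->2]=2 ship[0->1]=2 prod=4 -> [10 8 8 6]
Step 2: demand=5,sold=5 ship[2->3]=1 ship[1->2]=2 ship[0->1]=2 prod=4 -> [12 8 9 2]
Step 3: demand=5,sold=2 ship[2->3]=1 ship[1->2]=2 ship[0->1]=2 prod=4 -> [14 8 10 1]
Step 4: demand=5,sold=1 ship[2->3]=1 ship[1->2]=2 ship[0->1]=2 prod=4 -> [16 8 11 1]
Step 5: demand=5,sold=1 ship[2->3]=1 ship[1->2]=2 ship[0->1]=2 prod=4 -> [18 8 12 1]
Step 6: demand=5,sold=1 ship[2->3]=1 ship[1->2]=2 ship[0->1]=2 prod=4 -> [20 8 13 1]
Step 7: demand=5,sold=1 ship[2->3]=1 ship[1->2]=2 ship[0->1]=2 prod=4 -> [22 8 14 1]
Step 8: demand=5,sold=1 ship[2->3]=1 ship[1->2]=2 ship[0->1]=2 prod=4 -> [24 8 15 1]
Step 9: demand=5,sold=1 ship[2->3]=1 ship[1->2]=2 ship[0->1]=2 prod=4 -> [26 8 16 1]
Step 10: demand=5,sold=1 ship[2->3]=1 ship[1->2]=2 ship[0->1]=2 prod=4 -> [28 8 17 1]
Step 11: demand=5,sold=1 ship[2->3]=1 ship[1->2]=2 ship[0->1]=2 prod=4 -> [30 8 18 1]
Step 12: demand=5,sold=1 ship[2->3]=1 ship[1->2]=2 ship[0->1]=2 prod=4 -> [32 8 19 1]
First stockout at step 3

3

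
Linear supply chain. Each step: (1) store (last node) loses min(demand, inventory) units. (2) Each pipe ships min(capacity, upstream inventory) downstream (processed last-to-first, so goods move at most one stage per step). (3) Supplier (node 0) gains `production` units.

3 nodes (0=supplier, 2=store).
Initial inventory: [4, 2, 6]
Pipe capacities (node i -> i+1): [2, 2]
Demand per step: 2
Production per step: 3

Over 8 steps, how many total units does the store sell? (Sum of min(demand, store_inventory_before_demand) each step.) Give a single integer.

Answer: 16

Derivation:
Step 1: sold=2 (running total=2) -> [5 2 6]
Step 2: sold=2 (running total=4) -> [6 2 6]
Step 3: sold=2 (running total=6) -> [7 2 6]
Step 4: sold=2 (running total=8) -> [8 2 6]
Step 5: sold=2 (running total=10) -> [9 2 6]
Step 6: sold=2 (running total=12) -> [10 2 6]
Step 7: sold=2 (running total=14) -> [11 2 6]
Step 8: sold=2 (running total=16) -> [12 2 6]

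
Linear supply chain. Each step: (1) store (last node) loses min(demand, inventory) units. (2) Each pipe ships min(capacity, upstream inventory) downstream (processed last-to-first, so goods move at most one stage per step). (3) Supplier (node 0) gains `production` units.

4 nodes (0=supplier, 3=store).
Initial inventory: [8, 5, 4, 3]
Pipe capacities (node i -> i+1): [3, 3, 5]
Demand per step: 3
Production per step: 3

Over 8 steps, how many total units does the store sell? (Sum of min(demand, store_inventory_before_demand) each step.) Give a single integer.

Answer: 24

Derivation:
Step 1: sold=3 (running total=3) -> [8 5 3 4]
Step 2: sold=3 (running total=6) -> [8 5 3 4]
Step 3: sold=3 (running total=9) -> [8 5 3 4]
Step 4: sold=3 (running total=12) -> [8 5 3 4]
Step 5: sold=3 (running total=15) -> [8 5 3 4]
Step 6: sold=3 (running total=18) -> [8 5 3 4]
Step 7: sold=3 (running total=21) -> [8 5 3 4]
Step 8: sold=3 (running total=24) -> [8 5 3 4]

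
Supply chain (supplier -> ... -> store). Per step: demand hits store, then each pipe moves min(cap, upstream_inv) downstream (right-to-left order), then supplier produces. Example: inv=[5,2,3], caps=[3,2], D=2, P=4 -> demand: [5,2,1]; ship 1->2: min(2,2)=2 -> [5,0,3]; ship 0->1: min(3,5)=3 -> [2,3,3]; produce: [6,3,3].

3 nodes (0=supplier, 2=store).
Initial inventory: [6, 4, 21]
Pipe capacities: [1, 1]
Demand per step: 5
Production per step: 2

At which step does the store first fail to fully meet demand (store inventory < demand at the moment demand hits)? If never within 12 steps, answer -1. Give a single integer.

Step 1: demand=5,sold=5 ship[1->2]=1 ship[0->1]=1 prod=2 -> [7 4 17]
Step 2: demand=5,sold=5 ship[1->2]=1 ship[0->1]=1 prod=2 -> [8 4 13]
Step 3: demand=5,sold=5 ship[1->2]=1 ship[0->1]=1 prod=2 -> [9 4 9]
Step 4: demand=5,sold=5 ship[1->2]=1 ship[0->1]=1 prod=2 -> [10 4 5]
Step 5: demand=5,sold=5 ship[1->2]=1 ship[0->1]=1 prod=2 -> [11 4 1]
Step 6: demand=5,sold=1 ship[1->2]=1 ship[0->1]=1 prod=2 -> [12 4 1]
Step 7: demand=5,sold=1 ship[1->2]=1 ship[0->1]=1 prod=2 -> [13 4 1]
Step 8: demand=5,sold=1 ship[1->2]=1 ship[0->1]=1 prod=2 -> [14 4 1]
Step 9: demand=5,sold=1 ship[1->2]=1 ship[0->1]=1 prod=2 -> [15 4 1]
Step 10: demand=5,sold=1 ship[1->2]=1 ship[0->1]=1 prod=2 -> [16 4 1]
Step 11: demand=5,sold=1 ship[1->2]=1 ship[0->1]=1 prod=2 -> [17 4 1]
Step 12: demand=5,sold=1 ship[1->2]=1 ship[0->1]=1 prod=2 -> [18 4 1]
First stockout at step 6

6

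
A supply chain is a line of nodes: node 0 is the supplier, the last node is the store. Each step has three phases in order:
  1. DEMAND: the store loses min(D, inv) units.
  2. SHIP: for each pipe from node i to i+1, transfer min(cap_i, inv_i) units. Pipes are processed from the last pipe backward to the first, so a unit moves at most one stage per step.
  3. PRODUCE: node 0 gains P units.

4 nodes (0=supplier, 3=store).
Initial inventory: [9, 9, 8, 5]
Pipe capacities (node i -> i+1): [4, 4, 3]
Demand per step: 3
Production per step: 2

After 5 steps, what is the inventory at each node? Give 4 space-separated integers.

Step 1: demand=3,sold=3 ship[2->3]=3 ship[1->2]=4 ship[0->1]=4 prod=2 -> inv=[7 9 9 5]
Step 2: demand=3,sold=3 ship[2->3]=3 ship[1->2]=4 ship[0->1]=4 prod=2 -> inv=[5 9 10 5]
Step 3: demand=3,sold=3 ship[2->3]=3 ship[1->2]=4 ship[0->1]=4 prod=2 -> inv=[3 9 11 5]
Step 4: demand=3,sold=3 ship[2->3]=3 ship[1->2]=4 ship[0->1]=3 prod=2 -> inv=[2 8 12 5]
Step 5: demand=3,sold=3 ship[2->3]=3 ship[1->2]=4 ship[0->1]=2 prod=2 -> inv=[2 6 13 5]

2 6 13 5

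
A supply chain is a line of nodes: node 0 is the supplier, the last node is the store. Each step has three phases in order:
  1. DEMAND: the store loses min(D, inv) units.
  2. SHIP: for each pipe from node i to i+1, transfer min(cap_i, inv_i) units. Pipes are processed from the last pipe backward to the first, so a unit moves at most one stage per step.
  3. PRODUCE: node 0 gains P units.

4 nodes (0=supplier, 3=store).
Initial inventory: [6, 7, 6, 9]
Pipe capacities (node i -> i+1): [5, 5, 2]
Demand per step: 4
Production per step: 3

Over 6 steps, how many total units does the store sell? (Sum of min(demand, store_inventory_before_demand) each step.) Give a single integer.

Step 1: sold=4 (running total=4) -> [4 7 9 7]
Step 2: sold=4 (running total=8) -> [3 6 12 5]
Step 3: sold=4 (running total=12) -> [3 4 15 3]
Step 4: sold=3 (running total=15) -> [3 3 17 2]
Step 5: sold=2 (running total=17) -> [3 3 18 2]
Step 6: sold=2 (running total=19) -> [3 3 19 2]

Answer: 19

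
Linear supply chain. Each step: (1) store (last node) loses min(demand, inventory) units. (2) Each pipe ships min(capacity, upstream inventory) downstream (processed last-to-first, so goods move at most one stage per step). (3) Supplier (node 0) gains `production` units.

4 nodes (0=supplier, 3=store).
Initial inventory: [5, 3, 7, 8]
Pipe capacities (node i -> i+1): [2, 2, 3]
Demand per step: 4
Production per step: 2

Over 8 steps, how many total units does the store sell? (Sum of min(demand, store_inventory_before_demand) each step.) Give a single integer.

Answer: 27

Derivation:
Step 1: sold=4 (running total=4) -> [5 3 6 7]
Step 2: sold=4 (running total=8) -> [5 3 5 6]
Step 3: sold=4 (running total=12) -> [5 3 4 5]
Step 4: sold=4 (running total=16) -> [5 3 3 4]
Step 5: sold=4 (running total=20) -> [5 3 2 3]
Step 6: sold=3 (running total=23) -> [5 3 2 2]
Step 7: sold=2 (running total=25) -> [5 3 2 2]
Step 8: sold=2 (running total=27) -> [5 3 2 2]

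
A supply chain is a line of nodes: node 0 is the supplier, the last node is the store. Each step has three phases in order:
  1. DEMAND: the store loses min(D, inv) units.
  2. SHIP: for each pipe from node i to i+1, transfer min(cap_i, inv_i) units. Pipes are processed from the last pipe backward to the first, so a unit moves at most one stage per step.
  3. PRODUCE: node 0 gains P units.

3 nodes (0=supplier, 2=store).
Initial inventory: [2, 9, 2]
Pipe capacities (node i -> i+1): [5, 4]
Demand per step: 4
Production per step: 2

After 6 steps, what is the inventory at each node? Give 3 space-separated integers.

Step 1: demand=4,sold=2 ship[1->2]=4 ship[0->1]=2 prod=2 -> inv=[2 7 4]
Step 2: demand=4,sold=4 ship[1->2]=4 ship[0->1]=2 prod=2 -> inv=[2 5 4]
Step 3: demand=4,sold=4 ship[1->2]=4 ship[0->1]=2 prod=2 -> inv=[2 3 4]
Step 4: demand=4,sold=4 ship[1->2]=3 ship[0->1]=2 prod=2 -> inv=[2 2 3]
Step 5: demand=4,sold=3 ship[1->2]=2 ship[0->1]=2 prod=2 -> inv=[2 2 2]
Step 6: demand=4,sold=2 ship[1->2]=2 ship[0->1]=2 prod=2 -> inv=[2 2 2]

2 2 2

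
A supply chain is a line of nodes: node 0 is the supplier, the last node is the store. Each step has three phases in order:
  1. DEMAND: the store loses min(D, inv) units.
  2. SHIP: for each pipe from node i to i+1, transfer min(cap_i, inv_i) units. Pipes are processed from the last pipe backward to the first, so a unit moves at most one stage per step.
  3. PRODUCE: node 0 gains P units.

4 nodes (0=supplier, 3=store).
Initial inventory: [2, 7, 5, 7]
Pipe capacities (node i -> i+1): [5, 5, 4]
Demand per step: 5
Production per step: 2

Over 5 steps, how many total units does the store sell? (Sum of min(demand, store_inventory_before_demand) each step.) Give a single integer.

Answer: 23

Derivation:
Step 1: sold=5 (running total=5) -> [2 4 6 6]
Step 2: sold=5 (running total=10) -> [2 2 6 5]
Step 3: sold=5 (running total=15) -> [2 2 4 4]
Step 4: sold=4 (running total=19) -> [2 2 2 4]
Step 5: sold=4 (running total=23) -> [2 2 2 2]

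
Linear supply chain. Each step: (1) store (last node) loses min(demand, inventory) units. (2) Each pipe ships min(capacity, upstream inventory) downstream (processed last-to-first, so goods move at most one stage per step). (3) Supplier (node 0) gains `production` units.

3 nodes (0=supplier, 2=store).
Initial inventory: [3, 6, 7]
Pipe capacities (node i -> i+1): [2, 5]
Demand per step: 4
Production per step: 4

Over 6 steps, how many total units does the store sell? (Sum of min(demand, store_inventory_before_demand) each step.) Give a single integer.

Answer: 21

Derivation:
Step 1: sold=4 (running total=4) -> [5 3 8]
Step 2: sold=4 (running total=8) -> [7 2 7]
Step 3: sold=4 (running total=12) -> [9 2 5]
Step 4: sold=4 (running total=16) -> [11 2 3]
Step 5: sold=3 (running total=19) -> [13 2 2]
Step 6: sold=2 (running total=21) -> [15 2 2]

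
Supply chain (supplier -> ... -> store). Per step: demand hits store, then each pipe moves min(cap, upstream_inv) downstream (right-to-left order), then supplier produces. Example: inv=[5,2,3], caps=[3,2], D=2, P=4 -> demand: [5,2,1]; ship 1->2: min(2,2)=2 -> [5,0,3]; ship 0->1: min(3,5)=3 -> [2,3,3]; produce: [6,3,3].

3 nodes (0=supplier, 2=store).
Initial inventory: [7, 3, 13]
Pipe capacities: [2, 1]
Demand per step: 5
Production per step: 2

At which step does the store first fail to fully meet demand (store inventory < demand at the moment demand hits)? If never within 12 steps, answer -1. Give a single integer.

Step 1: demand=5,sold=5 ship[1->2]=1 ship[0->1]=2 prod=2 -> [7 4 9]
Step 2: demand=5,sold=5 ship[1->2]=1 ship[0->1]=2 prod=2 -> [7 5 5]
Step 3: demand=5,sold=5 ship[1->2]=1 ship[0->1]=2 prod=2 -> [7 6 1]
Step 4: demand=5,sold=1 ship[1->2]=1 ship[0->1]=2 prod=2 -> [7 7 1]
Step 5: demand=5,sold=1 ship[1->2]=1 ship[0->1]=2 prod=2 -> [7 8 1]
Step 6: demand=5,sold=1 ship[1->2]=1 ship[0->1]=2 prod=2 -> [7 9 1]
Step 7: demand=5,sold=1 ship[1->2]=1 ship[0->1]=2 prod=2 -> [7 10 1]
Step 8: demand=5,sold=1 ship[1->2]=1 ship[0->1]=2 prod=2 -> [7 11 1]
Step 9: demand=5,sold=1 ship[1->2]=1 ship[0->1]=2 prod=2 -> [7 12 1]
Step 10: demand=5,sold=1 ship[1->2]=1 ship[0->1]=2 prod=2 -> [7 13 1]
Step 11: demand=5,sold=1 ship[1->2]=1 ship[0->1]=2 prod=2 -> [7 14 1]
Step 12: demand=5,sold=1 ship[1->2]=1 ship[0->1]=2 prod=2 -> [7 15 1]
First stockout at step 4

4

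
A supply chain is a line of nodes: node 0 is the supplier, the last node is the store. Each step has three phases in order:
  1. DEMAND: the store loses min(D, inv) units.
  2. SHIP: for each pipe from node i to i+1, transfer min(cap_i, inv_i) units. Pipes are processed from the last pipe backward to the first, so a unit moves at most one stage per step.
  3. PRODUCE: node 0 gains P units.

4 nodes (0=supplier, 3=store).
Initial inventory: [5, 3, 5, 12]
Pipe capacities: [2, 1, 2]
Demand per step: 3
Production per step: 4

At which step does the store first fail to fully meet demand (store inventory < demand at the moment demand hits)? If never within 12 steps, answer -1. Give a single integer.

Step 1: demand=3,sold=3 ship[2->3]=2 ship[1->2]=1 ship[0->1]=2 prod=4 -> [7 4 4 11]
Step 2: demand=3,sold=3 ship[2->3]=2 ship[1->2]=1 ship[0->1]=2 prod=4 -> [9 5 3 10]
Step 3: demand=3,sold=3 ship[2->3]=2 ship[1->2]=1 ship[0->1]=2 prod=4 -> [11 6 2 9]
Step 4: demand=3,sold=3 ship[2->3]=2 ship[1->2]=1 ship[0->1]=2 prod=4 -> [13 7 1 8]
Step 5: demand=3,sold=3 ship[2->3]=1 ship[1->2]=1 ship[0->1]=2 prod=4 -> [15 8 1 6]
Step 6: demand=3,sold=3 ship[2->3]=1 ship[1->2]=1 ship[0->1]=2 prod=4 -> [17 9 1 4]
Step 7: demand=3,sold=3 ship[2->3]=1 ship[1->2]=1 ship[0->1]=2 prod=4 -> [19 10 1 2]
Step 8: demand=3,sold=2 ship[2->3]=1 ship[1->2]=1 ship[0->1]=2 prod=4 -> [21 11 1 1]
Step 9: demand=3,sold=1 ship[2->3]=1 ship[1->2]=1 ship[0->1]=2 prod=4 -> [23 12 1 1]
Step 10: demand=3,sold=1 ship[2->3]=1 ship[1->2]=1 ship[0->1]=2 prod=4 -> [25 13 1 1]
Step 11: demand=3,sold=1 ship[2->3]=1 ship[1->2]=1 ship[0->1]=2 prod=4 -> [27 14 1 1]
Step 12: demand=3,sold=1 ship[2->3]=1 ship[1->2]=1 ship[0->1]=2 prod=4 -> [29 15 1 1]
First stockout at step 8

8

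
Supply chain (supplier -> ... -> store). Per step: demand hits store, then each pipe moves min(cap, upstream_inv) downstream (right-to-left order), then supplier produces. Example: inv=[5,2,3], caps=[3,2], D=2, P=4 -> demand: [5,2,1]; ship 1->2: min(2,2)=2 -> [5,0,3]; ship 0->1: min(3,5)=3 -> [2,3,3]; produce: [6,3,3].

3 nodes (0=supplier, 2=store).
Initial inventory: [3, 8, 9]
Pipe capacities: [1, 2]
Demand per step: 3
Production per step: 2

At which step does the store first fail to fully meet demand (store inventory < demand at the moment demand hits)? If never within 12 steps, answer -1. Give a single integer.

Step 1: demand=3,sold=3 ship[1->2]=2 ship[0->1]=1 prod=2 -> [4 7 8]
Step 2: demand=3,sold=3 ship[1->2]=2 ship[0->1]=1 prod=2 -> [5 6 7]
Step 3: demand=3,sold=3 ship[1->2]=2 ship[0->1]=1 prod=2 -> [6 5 6]
Step 4: demand=3,sold=3 ship[1->2]=2 ship[0->1]=1 prod=2 -> [7 4 5]
Step 5: demand=3,sold=3 ship[1->2]=2 ship[0->1]=1 prod=2 -> [8 3 4]
Step 6: demand=3,sold=3 ship[1->2]=2 ship[0->1]=1 prod=2 -> [9 2 3]
Step 7: demand=3,sold=3 ship[1->2]=2 ship[0->1]=1 prod=2 -> [10 1 2]
Step 8: demand=3,sold=2 ship[1->2]=1 ship[0->1]=1 prod=2 -> [11 1 1]
Step 9: demand=3,sold=1 ship[1->2]=1 ship[0->1]=1 prod=2 -> [12 1 1]
Step 10: demand=3,sold=1 ship[1->2]=1 ship[0->1]=1 prod=2 -> [13 1 1]
Step 11: demand=3,sold=1 ship[1->2]=1 ship[0->1]=1 prod=2 -> [14 1 1]
Step 12: demand=3,sold=1 ship[1->2]=1 ship[0->1]=1 prod=2 -> [15 1 1]
First stockout at step 8

8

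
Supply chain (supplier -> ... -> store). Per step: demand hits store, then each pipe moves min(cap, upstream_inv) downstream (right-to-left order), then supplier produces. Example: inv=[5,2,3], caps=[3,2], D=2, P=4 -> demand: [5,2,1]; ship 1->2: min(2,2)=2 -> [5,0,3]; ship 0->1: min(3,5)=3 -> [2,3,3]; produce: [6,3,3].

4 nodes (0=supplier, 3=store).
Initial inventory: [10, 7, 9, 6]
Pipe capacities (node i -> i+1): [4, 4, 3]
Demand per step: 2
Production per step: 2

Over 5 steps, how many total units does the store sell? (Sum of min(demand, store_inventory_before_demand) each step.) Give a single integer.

Answer: 10

Derivation:
Step 1: sold=2 (running total=2) -> [8 7 10 7]
Step 2: sold=2 (running total=4) -> [6 7 11 8]
Step 3: sold=2 (running total=6) -> [4 7 12 9]
Step 4: sold=2 (running total=8) -> [2 7 13 10]
Step 5: sold=2 (running total=10) -> [2 5 14 11]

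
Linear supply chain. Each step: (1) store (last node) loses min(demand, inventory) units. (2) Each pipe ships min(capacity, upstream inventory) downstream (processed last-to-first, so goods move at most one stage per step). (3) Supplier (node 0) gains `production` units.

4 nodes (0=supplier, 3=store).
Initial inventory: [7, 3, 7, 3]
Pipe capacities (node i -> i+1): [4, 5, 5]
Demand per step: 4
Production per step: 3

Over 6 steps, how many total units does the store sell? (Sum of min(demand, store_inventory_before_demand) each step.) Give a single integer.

Answer: 23

Derivation:
Step 1: sold=3 (running total=3) -> [6 4 5 5]
Step 2: sold=4 (running total=7) -> [5 4 4 6]
Step 3: sold=4 (running total=11) -> [4 4 4 6]
Step 4: sold=4 (running total=15) -> [3 4 4 6]
Step 5: sold=4 (running total=19) -> [3 3 4 6]
Step 6: sold=4 (running total=23) -> [3 3 3 6]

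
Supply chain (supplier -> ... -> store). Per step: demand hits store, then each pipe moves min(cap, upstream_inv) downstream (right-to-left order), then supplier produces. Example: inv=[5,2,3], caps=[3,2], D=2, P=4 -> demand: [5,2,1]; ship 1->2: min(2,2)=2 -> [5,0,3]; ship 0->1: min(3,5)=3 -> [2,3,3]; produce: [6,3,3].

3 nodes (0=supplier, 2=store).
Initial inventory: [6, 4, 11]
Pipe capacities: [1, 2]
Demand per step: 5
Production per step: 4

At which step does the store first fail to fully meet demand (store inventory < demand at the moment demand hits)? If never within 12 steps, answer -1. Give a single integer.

Step 1: demand=5,sold=5 ship[1->2]=2 ship[0->1]=1 prod=4 -> [9 3 8]
Step 2: demand=5,sold=5 ship[1->2]=2 ship[0->1]=1 prod=4 -> [12 2 5]
Step 3: demand=5,sold=5 ship[1->2]=2 ship[0->1]=1 prod=4 -> [15 1 2]
Step 4: demand=5,sold=2 ship[1->2]=1 ship[0->1]=1 prod=4 -> [18 1 1]
Step 5: demand=5,sold=1 ship[1->2]=1 ship[0->1]=1 prod=4 -> [21 1 1]
Step 6: demand=5,sold=1 ship[1->2]=1 ship[0->1]=1 prod=4 -> [24 1 1]
Step 7: demand=5,sold=1 ship[1->2]=1 ship[0->1]=1 prod=4 -> [27 1 1]
Step 8: demand=5,sold=1 ship[1->2]=1 ship[0->1]=1 prod=4 -> [30 1 1]
Step 9: demand=5,sold=1 ship[1->2]=1 ship[0->1]=1 prod=4 -> [33 1 1]
Step 10: demand=5,sold=1 ship[1->2]=1 ship[0->1]=1 prod=4 -> [36 1 1]
Step 11: demand=5,sold=1 ship[1->2]=1 ship[0->1]=1 prod=4 -> [39 1 1]
Step 12: demand=5,sold=1 ship[1->2]=1 ship[0->1]=1 prod=4 -> [42 1 1]
First stockout at step 4

4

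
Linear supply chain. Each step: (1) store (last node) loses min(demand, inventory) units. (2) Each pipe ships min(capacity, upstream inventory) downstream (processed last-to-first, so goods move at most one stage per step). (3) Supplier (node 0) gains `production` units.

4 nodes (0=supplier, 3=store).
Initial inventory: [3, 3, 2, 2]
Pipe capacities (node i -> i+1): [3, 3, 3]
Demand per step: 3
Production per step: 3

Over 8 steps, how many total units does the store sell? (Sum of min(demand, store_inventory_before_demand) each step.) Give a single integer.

Step 1: sold=2 (running total=2) -> [3 3 3 2]
Step 2: sold=2 (running total=4) -> [3 3 3 3]
Step 3: sold=3 (running total=7) -> [3 3 3 3]
Step 4: sold=3 (running total=10) -> [3 3 3 3]
Step 5: sold=3 (running total=13) -> [3 3 3 3]
Step 6: sold=3 (running total=16) -> [3 3 3 3]
Step 7: sold=3 (running total=19) -> [3 3 3 3]
Step 8: sold=3 (running total=22) -> [3 3 3 3]

Answer: 22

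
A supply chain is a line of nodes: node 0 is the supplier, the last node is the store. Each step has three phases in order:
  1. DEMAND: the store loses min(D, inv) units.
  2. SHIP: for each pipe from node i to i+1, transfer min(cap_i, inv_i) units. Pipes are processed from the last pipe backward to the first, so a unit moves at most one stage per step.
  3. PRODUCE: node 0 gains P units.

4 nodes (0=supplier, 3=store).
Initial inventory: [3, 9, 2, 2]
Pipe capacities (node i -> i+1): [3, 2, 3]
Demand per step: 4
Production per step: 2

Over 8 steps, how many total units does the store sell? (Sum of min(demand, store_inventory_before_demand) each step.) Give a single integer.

Answer: 16

Derivation:
Step 1: sold=2 (running total=2) -> [2 10 2 2]
Step 2: sold=2 (running total=4) -> [2 10 2 2]
Step 3: sold=2 (running total=6) -> [2 10 2 2]
Step 4: sold=2 (running total=8) -> [2 10 2 2]
Step 5: sold=2 (running total=10) -> [2 10 2 2]
Step 6: sold=2 (running total=12) -> [2 10 2 2]
Step 7: sold=2 (running total=14) -> [2 10 2 2]
Step 8: sold=2 (running total=16) -> [2 10 2 2]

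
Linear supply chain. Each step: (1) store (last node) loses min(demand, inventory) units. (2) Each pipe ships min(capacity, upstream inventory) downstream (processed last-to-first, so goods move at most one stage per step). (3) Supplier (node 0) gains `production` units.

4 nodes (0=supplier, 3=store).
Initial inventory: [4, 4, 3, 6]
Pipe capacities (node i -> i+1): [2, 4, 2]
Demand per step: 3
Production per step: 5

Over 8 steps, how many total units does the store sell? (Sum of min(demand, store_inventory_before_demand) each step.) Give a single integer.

Step 1: sold=3 (running total=3) -> [7 2 5 5]
Step 2: sold=3 (running total=6) -> [10 2 5 4]
Step 3: sold=3 (running total=9) -> [13 2 5 3]
Step 4: sold=3 (running total=12) -> [16 2 5 2]
Step 5: sold=2 (running total=14) -> [19 2 5 2]
Step 6: sold=2 (running total=16) -> [22 2 5 2]
Step 7: sold=2 (running total=18) -> [25 2 5 2]
Step 8: sold=2 (running total=20) -> [28 2 5 2]

Answer: 20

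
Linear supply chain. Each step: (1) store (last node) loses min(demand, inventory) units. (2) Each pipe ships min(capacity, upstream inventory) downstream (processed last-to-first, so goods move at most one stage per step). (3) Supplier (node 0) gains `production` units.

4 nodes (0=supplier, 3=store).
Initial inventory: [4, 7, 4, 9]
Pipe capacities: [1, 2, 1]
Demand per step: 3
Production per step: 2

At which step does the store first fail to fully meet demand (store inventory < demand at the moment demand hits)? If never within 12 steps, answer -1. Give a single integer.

Step 1: demand=3,sold=3 ship[2->3]=1 ship[1->2]=2 ship[0->1]=1 prod=2 -> [5 6 5 7]
Step 2: demand=3,sold=3 ship[2->3]=1 ship[1->2]=2 ship[0->1]=1 prod=2 -> [6 5 6 5]
Step 3: demand=3,sold=3 ship[2->3]=1 ship[1->2]=2 ship[0->1]=1 prod=2 -> [7 4 7 3]
Step 4: demand=3,sold=3 ship[2->3]=1 ship[1->2]=2 ship[0->1]=1 prod=2 -> [8 3 8 1]
Step 5: demand=3,sold=1 ship[2->3]=1 ship[1->2]=2 ship[0->1]=1 prod=2 -> [9 2 9 1]
Step 6: demand=3,sold=1 ship[2->3]=1 ship[1->2]=2 ship[0->1]=1 prod=2 -> [10 1 10 1]
Step 7: demand=3,sold=1 ship[2->3]=1 ship[1->2]=1 ship[0->1]=1 prod=2 -> [11 1 10 1]
Step 8: demand=3,sold=1 ship[2->3]=1 ship[1->2]=1 ship[0->1]=1 prod=2 -> [12 1 10 1]
Step 9: demand=3,sold=1 ship[2->3]=1 ship[1->2]=1 ship[0->1]=1 prod=2 -> [13 1 10 1]
Step 10: demand=3,sold=1 ship[2->3]=1 ship[1->2]=1 ship[0->1]=1 prod=2 -> [14 1 10 1]
Step 11: demand=3,sold=1 ship[2->3]=1 ship[1->2]=1 ship[0->1]=1 prod=2 -> [15 1 10 1]
Step 12: demand=3,sold=1 ship[2->3]=1 ship[1->2]=1 ship[0->1]=1 prod=2 -> [16 1 10 1]
First stockout at step 5

5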